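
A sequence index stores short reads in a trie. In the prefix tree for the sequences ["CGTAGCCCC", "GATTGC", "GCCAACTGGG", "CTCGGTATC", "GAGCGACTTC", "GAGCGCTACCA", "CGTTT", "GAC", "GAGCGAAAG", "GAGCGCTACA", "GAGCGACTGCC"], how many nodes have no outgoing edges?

11

A leaf is a node with no children — equivalently, the end of a word that is not a proper prefix of any other stored word.
Those words: "CGTAGCCCC", "CGTTT", "CTCGGTATC", "GAC", "GAGCGAAAG", "GAGCGACTGCC", "GAGCGACTTC", "GAGCGCTACA", "GAGCGCTACCA", "GATTGC", "GCCAACTGGG"
Leaf count: 11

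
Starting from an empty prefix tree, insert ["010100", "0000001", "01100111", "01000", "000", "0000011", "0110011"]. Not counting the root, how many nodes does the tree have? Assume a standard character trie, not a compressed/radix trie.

22

Count nodes per top-level branch (shared prefixes stored once):
  '0'-branch (000, 0000001, 0000011, 01000, 010100, 0110011, 01100111): 22 nodes
Sum: 22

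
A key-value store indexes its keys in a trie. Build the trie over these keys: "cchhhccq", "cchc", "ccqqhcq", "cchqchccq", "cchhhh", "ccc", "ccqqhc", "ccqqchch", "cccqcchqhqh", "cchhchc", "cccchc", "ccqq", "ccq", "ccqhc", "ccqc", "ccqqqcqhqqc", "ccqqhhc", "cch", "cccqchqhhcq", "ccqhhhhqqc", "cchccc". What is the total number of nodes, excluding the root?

Trace insertions, counting only characters that open a new branch:
  "cchhhccq" → 8 new (c, c, h, h, h, c, c, q)
  "cchc" → prefix "cch" already present; 1 new (c)
  "ccqqhcq" → prefix "cc" already present; 5 new (q, q, h, c, q)
  "cchqchccq" → prefix "cch" already present; 6 new (q, c, h, c, c, q)
  "cchhhh" → prefix "cchhh" already present; 1 new (h)
  "ccc" → prefix "cc" already present; 1 new (c)
  "ccqqhc" → prefix "ccqqhc" already present; 0 new (none)
  "ccqqchch" → prefix "ccqq" already present; 4 new (c, h, c, h)
  "cccqcchqhqh" → prefix "ccc" already present; 8 new (q, c, c, h, q, h, q, h)
  "cchhchc" → prefix "cchh" already present; 3 new (c, h, c)
  "cccchc" → prefix "ccc" already present; 3 new (c, h, c)
  "ccqq" → prefix "ccqq" already present; 0 new (none)
  "ccq" → prefix "ccq" already present; 0 new (none)
  "ccqhc" → prefix "ccq" already present; 2 new (h, c)
  "ccqc" → prefix "ccq" already present; 1 new (c)
  "ccqqqcqhqqc" → prefix "ccqq" already present; 7 new (q, c, q, h, q, q, c)
  "ccqqhhc" → prefix "ccqqh" already present; 2 new (h, c)
  "cch" → prefix "cch" already present; 0 new (none)
  "cccqchqhhcq" → prefix "cccqc" already present; 6 new (h, q, h, h, c, q)
  "ccqhhhhqqc" → prefix "ccqh" already present; 6 new (h, h, h, q, q, c)
  "cchccc" → prefix "cchc" already present; 2 new (c, c)
Total nodes = 8 + 1 + 5 + 6 + 1 + 1 + 0 + 4 + 8 + 3 + 3 + 0 + 0 + 2 + 1 + 7 + 2 + 0 + 6 + 6 + 2 = 66

66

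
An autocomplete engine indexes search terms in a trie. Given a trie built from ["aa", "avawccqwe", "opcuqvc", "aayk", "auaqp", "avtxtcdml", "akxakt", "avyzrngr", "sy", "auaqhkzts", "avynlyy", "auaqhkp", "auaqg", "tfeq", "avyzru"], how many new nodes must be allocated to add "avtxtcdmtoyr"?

The longest prefix of "avtxtcdmtoyr" already in the trie is "avtxtcdm" (length 8).
New nodes needed: |"avtxtcdmtoyr"| − 8 = 12 − 8 = 4.

4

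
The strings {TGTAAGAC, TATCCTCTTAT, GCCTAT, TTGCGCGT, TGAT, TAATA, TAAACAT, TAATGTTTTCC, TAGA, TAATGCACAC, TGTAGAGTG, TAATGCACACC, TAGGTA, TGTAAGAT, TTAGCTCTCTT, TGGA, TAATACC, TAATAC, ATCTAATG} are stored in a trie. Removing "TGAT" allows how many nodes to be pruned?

2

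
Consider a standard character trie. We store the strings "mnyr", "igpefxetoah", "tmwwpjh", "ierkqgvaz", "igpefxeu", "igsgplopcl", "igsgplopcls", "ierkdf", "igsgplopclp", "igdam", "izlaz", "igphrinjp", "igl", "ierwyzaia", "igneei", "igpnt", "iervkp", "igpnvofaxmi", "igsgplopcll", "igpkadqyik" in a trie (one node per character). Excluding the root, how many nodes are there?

87

Count nodes per top-level branch (shared prefixes stored once):
  'i'-branch (ierkdf, ierkqgvaz, iervkp, ierwyzaia, igdam, igl, igneei, igpefxetoah, igpefxeu, igphrinjp, igpkadqyik, igpnt, igpnvofaxmi, igsgplopcl, igsgplopcll, igsgplopclp, igsgplopcls, izlaz): 76 nodes
  'm'-branch (mnyr): 4 nodes
  't'-branch (tmwwpjh): 7 nodes
Sum: 87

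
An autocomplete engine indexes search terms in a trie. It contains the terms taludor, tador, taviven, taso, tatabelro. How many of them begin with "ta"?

Walk to "ta"; the words in its subtree are exactly those with that prefix.
Words under "ta": tador, taludor, taso, tatabelro, taviven
Count: 5

5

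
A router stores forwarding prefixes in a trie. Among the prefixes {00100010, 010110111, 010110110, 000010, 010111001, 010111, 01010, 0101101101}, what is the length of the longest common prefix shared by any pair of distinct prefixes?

Equivalently: take the maximum, over all pairs, of their longest common prefix length.
"010110110" and "0101101101" agree on "010110110" (9 characters) before diverging; nothing deeper is shared.
Longest shared-prefix length: 9

9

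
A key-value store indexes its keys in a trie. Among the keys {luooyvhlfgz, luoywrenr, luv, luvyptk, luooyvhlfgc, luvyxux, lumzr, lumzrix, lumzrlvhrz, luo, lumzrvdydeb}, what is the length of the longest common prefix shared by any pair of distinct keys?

10

Look for the deepest trie node that still has at least two words in its subtree.
"luooyvhlfgc" and "luooyvhlfgz" agree on "luooyvhlfg" (10 characters) before diverging; nothing deeper is shared.
Longest shared-prefix length: 10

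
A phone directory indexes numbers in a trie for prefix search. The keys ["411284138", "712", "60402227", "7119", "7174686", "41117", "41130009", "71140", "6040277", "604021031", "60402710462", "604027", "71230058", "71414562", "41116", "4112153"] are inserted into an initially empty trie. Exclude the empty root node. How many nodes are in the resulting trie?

62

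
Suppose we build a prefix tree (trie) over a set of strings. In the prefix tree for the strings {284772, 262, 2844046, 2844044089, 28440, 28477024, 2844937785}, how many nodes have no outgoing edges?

6

Leaves are exactly the stored words that no other stored word extends.
Those words: "262", "2844044089", "2844046", "2844937785", "28477024", "284772"
Leaf count: 6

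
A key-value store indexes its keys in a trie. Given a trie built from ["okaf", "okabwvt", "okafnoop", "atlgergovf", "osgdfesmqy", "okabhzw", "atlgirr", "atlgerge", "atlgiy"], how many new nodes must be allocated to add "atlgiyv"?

1

"atlgiy" is already a path in the trie; the remaining "v" must be added.
So 7 − 6 = 1 new nodes.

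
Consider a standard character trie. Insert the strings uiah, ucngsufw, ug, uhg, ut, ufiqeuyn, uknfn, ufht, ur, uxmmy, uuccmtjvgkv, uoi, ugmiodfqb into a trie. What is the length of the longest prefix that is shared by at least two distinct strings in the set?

2

Equivalently: take the maximum, over all pairs, of their longest common prefix length.
e.g. "ufht" and "ufiqeuyn" share the prefix "uf" of length 2; no pair shares a longer one.
Longest shared-prefix length: 2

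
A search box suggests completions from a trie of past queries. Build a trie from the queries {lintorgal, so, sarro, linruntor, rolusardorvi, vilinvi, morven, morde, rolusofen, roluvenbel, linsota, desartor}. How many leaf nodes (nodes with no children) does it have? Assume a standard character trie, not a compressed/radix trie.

Leaves are exactly the stored words that no other stored word extends.
Those words: "desartor", "linruntor", "linsota", "lintorgal", "morde", "morven", "rolusardorvi", "rolusofen", "roluvenbel", "sarro", "so", "vilinvi"
Leaf count: 12

12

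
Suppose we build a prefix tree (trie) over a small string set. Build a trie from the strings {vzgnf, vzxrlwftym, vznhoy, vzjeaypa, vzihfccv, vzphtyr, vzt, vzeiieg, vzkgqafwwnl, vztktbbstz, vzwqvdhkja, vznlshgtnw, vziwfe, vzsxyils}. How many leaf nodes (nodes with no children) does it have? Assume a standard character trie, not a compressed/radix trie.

13

A leaf is a node with no children — equivalently, the end of a word that is not a proper prefix of any other stored word.
Those words: "vzeiieg", "vzgnf", "vzihfccv", "vziwfe", "vzjeaypa", "vzkgqafwwnl", "vznhoy", "vznlshgtnw", "vzphtyr", "vzsxyils", "vztktbbstz", "vzwqvdhkja", "vzxrlwftym"
Leaf count: 13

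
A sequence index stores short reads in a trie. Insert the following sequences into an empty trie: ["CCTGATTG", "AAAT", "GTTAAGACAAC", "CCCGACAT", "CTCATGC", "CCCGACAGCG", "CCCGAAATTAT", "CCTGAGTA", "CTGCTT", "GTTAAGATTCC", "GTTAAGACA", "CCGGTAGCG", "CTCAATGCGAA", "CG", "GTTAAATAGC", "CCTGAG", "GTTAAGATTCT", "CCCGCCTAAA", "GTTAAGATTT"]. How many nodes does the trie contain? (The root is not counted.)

83

Trace insertions, counting only characters that open a new branch:
  "CCTGATTG" → 8 new (C, C, T, G, A, T, T, G)
  "AAAT" → 4 new (A, A, A, T)
  "GTTAAGACAAC" → 11 new (G, T, T, A, A, G, A, C, A, A, C)
  "CCCGACAT" → prefix "CC" already present; 6 new (C, G, A, C, A, T)
  "CTCATGC" → prefix "C" already present; 6 new (T, C, A, T, G, C)
  "CCCGACAGCG" → prefix "CCCGACA" already present; 3 new (G, C, G)
  "CCCGAAATTAT" → prefix "CCCGA" already present; 6 new (A, A, T, T, A, T)
  "CCTGAGTA" → prefix "CCTGA" already present; 3 new (G, T, A)
  "CTGCTT" → prefix "CT" already present; 4 new (G, C, T, T)
  "GTTAAGATTCC" → prefix "GTTAAGA" already present; 4 new (T, T, C, C)
  "GTTAAGACA" → prefix "GTTAAGACA" already present; 0 new (none)
  "CCGGTAGCG" → prefix "CC" already present; 7 new (G, G, T, A, G, C, G)
  "CTCAATGCGAA" → prefix "CTCA" already present; 7 new (A, T, G, C, G, A, A)
  "CG" → prefix "C" already present; 1 new (G)
  "GTTAAATAGC" → prefix "GTTAA" already present; 5 new (A, T, A, G, C)
  "CCTGAG" → prefix "CCTGAG" already present; 0 new (none)
  "GTTAAGATTCT" → prefix "GTTAAGATTC" already present; 1 new (T)
  "CCCGCCTAAA" → prefix "CCCG" already present; 6 new (C, C, T, A, A, A)
  "GTTAAGATTT" → prefix "GTTAAGATT" already present; 1 new (T)
Total nodes = 8 + 4 + 11 + 6 + 6 + 3 + 6 + 3 + 4 + 4 + 0 + 7 + 7 + 1 + 5 + 0 + 1 + 6 + 1 = 83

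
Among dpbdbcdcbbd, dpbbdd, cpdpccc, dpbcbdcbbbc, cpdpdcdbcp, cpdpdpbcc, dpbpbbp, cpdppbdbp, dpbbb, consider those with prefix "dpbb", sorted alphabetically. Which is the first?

dpbbb

Words with prefix "dpbb", in lexicographic order: "dpbbb", "dpbbdd"
Position 1: dpbbb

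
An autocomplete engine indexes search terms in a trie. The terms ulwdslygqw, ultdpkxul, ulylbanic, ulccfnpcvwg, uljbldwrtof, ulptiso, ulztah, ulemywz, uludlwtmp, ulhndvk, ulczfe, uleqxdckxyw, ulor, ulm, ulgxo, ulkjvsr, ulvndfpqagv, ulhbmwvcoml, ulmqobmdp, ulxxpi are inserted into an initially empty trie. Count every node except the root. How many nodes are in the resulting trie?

117

For each word, the new-node count is its length minus the longest prefix already in the trie:
  "ulwdslygqw" → 10 new (u, l, w, d, s, l, y, g, q, w)
  "ultdpkxul" → prefix "ul" already present; 7 new (t, d, p, k, x, u, l)
  "ulylbanic" → prefix "ul" already present; 7 new (y, l, b, a, n, i, c)
  "ulccfnpcvwg" → prefix "ul" already present; 9 new (c, c, f, n, p, c, v, w, g)
  "uljbldwrtof" → prefix "ul" already present; 9 new (j, b, l, d, w, r, t, o, f)
  "ulptiso" → prefix "ul" already present; 5 new (p, t, i, s, o)
  "ulztah" → prefix "ul" already present; 4 new (z, t, a, h)
  "ulemywz" → prefix "ul" already present; 5 new (e, m, y, w, z)
  "uludlwtmp" → prefix "ul" already present; 7 new (u, d, l, w, t, m, p)
  "ulhndvk" → prefix "ul" already present; 5 new (h, n, d, v, k)
  "ulczfe" → prefix "ulc" already present; 3 new (z, f, e)
  "uleqxdckxyw" → prefix "ule" already present; 8 new (q, x, d, c, k, x, y, w)
  "ulor" → prefix "ul" already present; 2 new (o, r)
  "ulm" → prefix "ul" already present; 1 new (m)
  "ulgxo" → prefix "ul" already present; 3 new (g, x, o)
  "ulkjvsr" → prefix "ul" already present; 5 new (k, j, v, s, r)
  "ulvndfpqagv" → prefix "ul" already present; 9 new (v, n, d, f, p, q, a, g, v)
  "ulhbmwvcoml" → prefix "ulh" already present; 8 new (b, m, w, v, c, o, m, l)
  "ulmqobmdp" → prefix "ulm" already present; 6 new (q, o, b, m, d, p)
  "ulxxpi" → prefix "ul" already present; 4 new (x, x, p, i)
Total nodes = 10 + 7 + 7 + 9 + 9 + 5 + 4 + 5 + 7 + 5 + 3 + 8 + 2 + 1 + 3 + 5 + 9 + 8 + 6 + 4 = 117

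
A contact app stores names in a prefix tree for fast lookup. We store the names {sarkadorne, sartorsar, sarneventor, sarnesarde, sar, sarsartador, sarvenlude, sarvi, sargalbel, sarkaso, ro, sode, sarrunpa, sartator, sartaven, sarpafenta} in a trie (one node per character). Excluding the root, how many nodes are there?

For each word, the new-node count is its length minus the longest prefix already in the trie:
  "sarkadorne" → 10 new (s, a, r, k, a, d, o, r, n, e)
  "sartorsar" → prefix "sar" already present; 6 new (t, o, r, s, a, r)
  "sarneventor" → prefix "sar" already present; 8 new (n, e, v, e, n, t, o, r)
  "sarnesarde" → prefix "sarne" already present; 5 new (s, a, r, d, e)
  "sar" → prefix "sar" already present; 0 new (none)
  "sarsartador" → prefix "sar" already present; 8 new (s, a, r, t, a, d, o, r)
  "sarvenlude" → prefix "sar" already present; 7 new (v, e, n, l, u, d, e)
  "sarvi" → prefix "sarv" already present; 1 new (i)
  "sargalbel" → prefix "sar" already present; 6 new (g, a, l, b, e, l)
  "sarkaso" → prefix "sarka" already present; 2 new (s, o)
  "ro" → 2 new (r, o)
  "sode" → prefix "s" already present; 3 new (o, d, e)
  "sarrunpa" → prefix "sar" already present; 5 new (r, u, n, p, a)
  "sartator" → prefix "sart" already present; 4 new (a, t, o, r)
  "sartaven" → prefix "sarta" already present; 3 new (v, e, n)
  "sarpafenta" → prefix "sar" already present; 7 new (p, a, f, e, n, t, a)
Total nodes = 10 + 6 + 8 + 5 + 0 + 8 + 7 + 1 + 6 + 2 + 2 + 3 + 5 + 4 + 3 + 7 = 77

77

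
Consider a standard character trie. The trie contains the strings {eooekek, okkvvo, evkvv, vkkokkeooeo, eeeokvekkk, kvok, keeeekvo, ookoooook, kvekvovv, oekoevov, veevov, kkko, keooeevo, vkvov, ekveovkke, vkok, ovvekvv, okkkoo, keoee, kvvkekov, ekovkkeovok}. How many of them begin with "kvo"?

1

Walk to "kvo"; the words in its subtree are exactly those with that prefix.
Words under "kvo": kvok
Count: 1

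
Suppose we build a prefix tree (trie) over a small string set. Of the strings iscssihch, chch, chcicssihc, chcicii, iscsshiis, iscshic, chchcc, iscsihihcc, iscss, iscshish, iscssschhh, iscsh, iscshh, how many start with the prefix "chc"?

4

Walk to "chc"; the words in its subtree are exactly those with that prefix.
Matches: "chch", "chchcc", "chcicii", "chcicssihc"
Count: 4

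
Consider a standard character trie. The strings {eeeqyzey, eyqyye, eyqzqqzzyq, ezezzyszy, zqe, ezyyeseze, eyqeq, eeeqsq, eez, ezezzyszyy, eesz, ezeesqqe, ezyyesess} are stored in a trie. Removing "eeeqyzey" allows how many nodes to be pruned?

A node on "eeeqyzey"'s path can go only if nothing else ends at it or branches off below it.
The suffix "yzey" (4 nodes) is used only by "eeeqyzey"; the node for "eeeq" still has the child "s", so pruning stops there.
Nodes removed: 4

4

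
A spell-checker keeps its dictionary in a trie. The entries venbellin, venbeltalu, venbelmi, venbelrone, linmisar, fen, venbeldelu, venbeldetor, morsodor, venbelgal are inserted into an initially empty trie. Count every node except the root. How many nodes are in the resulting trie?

Insert word by word; a character creates a node only if that edge doesn't already exist:
  "venbellin" → 9 new (v, e, n, b, e, l, l, i, n)
  "venbeltalu" → prefix "venbel" already present; 4 new (t, a, l, u)
  "venbelmi" → prefix "venbel" already present; 2 new (m, i)
  "venbelrone" → prefix "venbel" already present; 4 new (r, o, n, e)
  "linmisar" → 8 new (l, i, n, m, i, s, a, r)
  "fen" → 3 new (f, e, n)
  "venbeldelu" → prefix "venbel" already present; 4 new (d, e, l, u)
  "venbeldetor" → prefix "venbelde" already present; 3 new (t, o, r)
  "morsodor" → 8 new (m, o, r, s, o, d, o, r)
  "venbelgal" → prefix "venbel" already present; 3 new (g, a, l)
Total nodes = 9 + 4 + 2 + 4 + 8 + 3 + 4 + 3 + 8 + 3 = 48

48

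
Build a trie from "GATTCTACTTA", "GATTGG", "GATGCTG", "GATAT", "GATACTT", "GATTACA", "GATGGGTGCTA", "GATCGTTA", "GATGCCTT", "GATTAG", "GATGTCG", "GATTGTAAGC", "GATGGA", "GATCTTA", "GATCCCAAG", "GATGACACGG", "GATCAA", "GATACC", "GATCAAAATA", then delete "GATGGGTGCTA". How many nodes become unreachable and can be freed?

Walk "GATGGGTGCTA" from the leaf back toward the root, removing each node that no remaining word uses.
The suffix "GTGCTA" (6 nodes) is used only by "GATGGGTGCTA"; the node for "GATGG" still has the child "A", so pruning stops there.
Nodes removed: 6

6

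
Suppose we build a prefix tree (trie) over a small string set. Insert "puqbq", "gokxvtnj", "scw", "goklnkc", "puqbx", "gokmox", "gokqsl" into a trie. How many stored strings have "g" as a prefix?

Traverse to the node for "g", then collect every word in that subtree.
Words under "g": goklnkc, gokmox, gokqsl, gokxvtnj
Count: 4

4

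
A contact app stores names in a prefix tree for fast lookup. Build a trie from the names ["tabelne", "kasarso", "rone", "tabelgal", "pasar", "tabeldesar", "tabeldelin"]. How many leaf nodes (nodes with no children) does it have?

7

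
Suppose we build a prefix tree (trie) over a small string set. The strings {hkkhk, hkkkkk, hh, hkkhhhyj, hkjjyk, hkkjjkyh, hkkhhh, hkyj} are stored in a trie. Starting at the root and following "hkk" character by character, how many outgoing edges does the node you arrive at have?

Walk "hkk" from the root, arriving at one node.
Characters that immediately follow "hkk" among the stored strings: {h, j, k}.
That node has 3 child edges.

3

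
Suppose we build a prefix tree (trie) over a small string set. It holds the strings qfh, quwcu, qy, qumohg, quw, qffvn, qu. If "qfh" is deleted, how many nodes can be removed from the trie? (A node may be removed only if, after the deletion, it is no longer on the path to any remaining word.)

A node on "qfh"'s path can go only if nothing else ends at it or branches off below it.
The suffix "h" (1 node) is used only by "qfh"; the node for "qf" still has the child "f", so pruning stops there.
Nodes removed: 1

1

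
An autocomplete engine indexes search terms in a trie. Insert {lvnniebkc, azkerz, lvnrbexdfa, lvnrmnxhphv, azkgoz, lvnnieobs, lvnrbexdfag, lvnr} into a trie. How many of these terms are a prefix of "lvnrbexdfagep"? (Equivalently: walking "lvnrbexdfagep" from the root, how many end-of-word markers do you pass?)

3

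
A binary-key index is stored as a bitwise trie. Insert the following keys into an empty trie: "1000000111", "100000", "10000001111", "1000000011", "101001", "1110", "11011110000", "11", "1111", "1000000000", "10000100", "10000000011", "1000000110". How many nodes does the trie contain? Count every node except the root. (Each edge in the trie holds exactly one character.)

39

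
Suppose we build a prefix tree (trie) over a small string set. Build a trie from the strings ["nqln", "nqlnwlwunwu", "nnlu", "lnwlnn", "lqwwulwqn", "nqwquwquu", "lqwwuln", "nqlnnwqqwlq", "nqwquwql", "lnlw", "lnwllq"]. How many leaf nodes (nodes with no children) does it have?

10

A leaf is a node with no children — equivalently, the end of a word that is not a proper prefix of any other stored word.
Those words: "lnlw", "lnwllq", "lnwlnn", "lqwwuln", "lqwwulwqn", "nnlu", "nqlnnwqqwlq", "nqlnwlwunwu", "nqwquwql", "nqwquwquu"
Leaf count: 10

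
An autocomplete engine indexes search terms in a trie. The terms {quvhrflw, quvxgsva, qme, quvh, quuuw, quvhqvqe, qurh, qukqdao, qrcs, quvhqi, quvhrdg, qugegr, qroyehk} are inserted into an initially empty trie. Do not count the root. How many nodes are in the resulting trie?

44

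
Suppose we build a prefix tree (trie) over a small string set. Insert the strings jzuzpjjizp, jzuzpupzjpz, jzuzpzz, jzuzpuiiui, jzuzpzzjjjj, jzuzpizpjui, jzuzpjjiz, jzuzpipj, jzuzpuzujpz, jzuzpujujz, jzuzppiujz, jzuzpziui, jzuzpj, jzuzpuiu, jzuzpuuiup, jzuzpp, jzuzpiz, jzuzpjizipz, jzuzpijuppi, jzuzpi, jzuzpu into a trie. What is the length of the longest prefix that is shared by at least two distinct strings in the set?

9

Look for the deepest trie node that still has at least two words in its subtree.
e.g. "jzuzpjjiz" and "jzuzpjjizp" share the prefix "jzuzpjjiz" of length 9; no pair shares a longer one.
Longest shared-prefix length: 9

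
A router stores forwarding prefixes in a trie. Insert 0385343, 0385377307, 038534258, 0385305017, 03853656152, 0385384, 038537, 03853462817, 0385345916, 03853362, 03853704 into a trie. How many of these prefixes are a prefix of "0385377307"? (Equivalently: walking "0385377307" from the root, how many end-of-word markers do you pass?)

2

Check each prefix of "0385377307" against the stored set — each match is an end-marker on the path.
Prefixes of the query that are stored words: "038537", "0385377307"
Count: 2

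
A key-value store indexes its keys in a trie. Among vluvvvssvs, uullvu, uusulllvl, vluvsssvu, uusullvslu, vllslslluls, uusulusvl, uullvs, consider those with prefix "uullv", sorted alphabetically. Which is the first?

uullvs

Filter for "uullv…" and sort: "uullvs", "uullvu"
The 1st is uullvs.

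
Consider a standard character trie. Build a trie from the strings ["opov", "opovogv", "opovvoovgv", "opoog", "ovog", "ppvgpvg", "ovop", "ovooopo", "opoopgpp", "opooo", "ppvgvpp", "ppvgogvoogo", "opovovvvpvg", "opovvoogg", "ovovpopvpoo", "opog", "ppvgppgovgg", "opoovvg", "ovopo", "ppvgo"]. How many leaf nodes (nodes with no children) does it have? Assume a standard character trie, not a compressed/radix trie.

Leaves are exactly the stored words that no other stored word extends.
Those words: "opog", "opoog", "opooo", "opoopgpp", "opoovvg", "opovogv", "opovovvvpvg", "opovvoogg", "opovvoovgv", "ovog", "ovooopo", "ovopo", "ovovpopvpoo", "ppvgogvoogo", "ppvgppgovgg", "ppvgpvg", "ppvgvpp"
Leaf count: 17

17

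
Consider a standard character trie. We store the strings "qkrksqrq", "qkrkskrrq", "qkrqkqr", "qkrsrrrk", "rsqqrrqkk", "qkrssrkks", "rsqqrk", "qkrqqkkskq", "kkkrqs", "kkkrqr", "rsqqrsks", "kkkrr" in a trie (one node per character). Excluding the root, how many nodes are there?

For each word, the new-node count is its length minus the longest prefix already in the trie:
  "qkrksqrq" → 8 new (q, k, r, k, s, q, r, q)
  "qkrkskrrq" → prefix "qkrks" already present; 4 new (k, r, r, q)
  "qkrqkqr" → prefix "qkr" already present; 4 new (q, k, q, r)
  "qkrsrrrk" → prefix "qkr" already present; 5 new (s, r, r, r, k)
  "rsqqrrqkk" → 9 new (r, s, q, q, r, r, q, k, k)
  "qkrssrkks" → prefix "qkrs" already present; 5 new (s, r, k, k, s)
  "rsqqrk" → prefix "rsqqr" already present; 1 new (k)
  "qkrqqkkskq" → prefix "qkrq" already present; 6 new (q, k, k, s, k, q)
  "kkkrqs" → 6 new (k, k, k, r, q, s)
  "kkkrqr" → prefix "kkkrq" already present; 1 new (r)
  "rsqqrsks" → prefix "rsqqr" already present; 3 new (s, k, s)
  "kkkrr" → prefix "kkkr" already present; 1 new (r)
Total nodes = 8 + 4 + 4 + 5 + 9 + 5 + 1 + 6 + 6 + 1 + 3 + 1 = 53

53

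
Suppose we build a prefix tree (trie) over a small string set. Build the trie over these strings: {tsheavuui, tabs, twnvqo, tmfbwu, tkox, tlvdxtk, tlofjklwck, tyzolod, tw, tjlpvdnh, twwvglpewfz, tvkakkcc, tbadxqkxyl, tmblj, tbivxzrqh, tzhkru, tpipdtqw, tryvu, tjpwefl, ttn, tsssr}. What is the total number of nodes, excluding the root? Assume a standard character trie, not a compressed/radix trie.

113

Trace insertions, counting only characters that open a new branch:
  "tsheavuui" → 9 new (t, s, h, e, a, v, u, u, i)
  "tabs" → prefix "t" already present; 3 new (a, b, s)
  "twnvqo" → prefix "t" already present; 5 new (w, n, v, q, o)
  "tmfbwu" → prefix "t" already present; 5 new (m, f, b, w, u)
  "tkox" → prefix "t" already present; 3 new (k, o, x)
  "tlvdxtk" → prefix "t" already present; 6 new (l, v, d, x, t, k)
  "tlofjklwck" → prefix "tl" already present; 8 new (o, f, j, k, l, w, c, k)
  "tyzolod" → prefix "t" already present; 6 new (y, z, o, l, o, d)
  "tw" → prefix "tw" already present; 0 new (none)
  "tjlpvdnh" → prefix "t" already present; 7 new (j, l, p, v, d, n, h)
  "twwvglpewfz" → prefix "tw" already present; 9 new (w, v, g, l, p, e, w, f, z)
  "tvkakkcc" → prefix "t" already present; 7 new (v, k, a, k, k, c, c)
  "tbadxqkxyl" → prefix "t" already present; 9 new (b, a, d, x, q, k, x, y, l)
  "tmblj" → prefix "tm" already present; 3 new (b, l, j)
  "tbivxzrqh" → prefix "tb" already present; 7 new (i, v, x, z, r, q, h)
  "tzhkru" → prefix "t" already present; 5 new (z, h, k, r, u)
  "tpipdtqw" → prefix "t" already present; 7 new (p, i, p, d, t, q, w)
  "tryvu" → prefix "t" already present; 4 new (r, y, v, u)
  "tjpwefl" → prefix "tj" already present; 5 new (p, w, e, f, l)
  "ttn" → prefix "t" already present; 2 new (t, n)
  "tsssr" → prefix "ts" already present; 3 new (s, s, r)
Total nodes = 9 + 3 + 5 + 5 + 3 + 6 + 8 + 6 + 0 + 7 + 9 + 7 + 9 + 3 + 7 + 5 + 7 + 4 + 5 + 2 + 3 = 113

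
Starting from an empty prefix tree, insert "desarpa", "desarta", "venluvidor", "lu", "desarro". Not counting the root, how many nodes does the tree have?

Count nodes per top-level branch (shared prefixes stored once):
  'd'-branch (desarpa, desarro, desarta): 11 nodes
  'l'-branch (lu): 2 nodes
  'v'-branch (venluvidor): 10 nodes
Sum: 23

23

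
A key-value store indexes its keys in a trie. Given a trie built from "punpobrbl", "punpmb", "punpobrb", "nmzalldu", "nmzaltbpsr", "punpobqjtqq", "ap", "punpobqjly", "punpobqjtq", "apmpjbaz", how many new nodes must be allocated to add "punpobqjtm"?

1

Walking "punpobqjtm" from the root, the first 9 characters ("punpobqjt") follow existing edges; "m" is the first miss.
So 10 − 9 = 1 new nodes.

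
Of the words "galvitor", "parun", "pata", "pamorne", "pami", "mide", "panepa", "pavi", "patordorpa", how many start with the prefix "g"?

Filter for entries beginning with "g":
Words under "g": galvitor
Count: 1

1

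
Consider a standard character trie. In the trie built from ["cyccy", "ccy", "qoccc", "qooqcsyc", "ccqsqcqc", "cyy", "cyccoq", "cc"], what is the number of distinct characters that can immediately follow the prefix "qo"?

Walk "qo" from the root, arriving at one node.
Characters that immediately follow "qo" among the stored strings: {c, o}.
That node has 2 child edges.

2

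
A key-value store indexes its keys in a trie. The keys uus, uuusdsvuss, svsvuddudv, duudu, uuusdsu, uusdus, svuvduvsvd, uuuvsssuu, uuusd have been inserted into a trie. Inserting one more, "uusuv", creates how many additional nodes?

"uus" is already a path in the trie; the remaining "uv" must be added.
Each of the 2 remaining characters creates one node.

2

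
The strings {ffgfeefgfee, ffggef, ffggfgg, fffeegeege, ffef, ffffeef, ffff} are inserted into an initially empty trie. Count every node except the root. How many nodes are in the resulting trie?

31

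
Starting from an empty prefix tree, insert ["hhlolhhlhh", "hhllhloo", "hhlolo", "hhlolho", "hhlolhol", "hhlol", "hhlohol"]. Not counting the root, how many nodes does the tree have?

21

Count nodes per top-level branch (shared prefixes stored once):
  'h'-branch (hhllhloo, hhlohol, hhlol, hhlolhhlhh, hhlolho, hhlolhol, hhlolo): 21 nodes
Sum: 21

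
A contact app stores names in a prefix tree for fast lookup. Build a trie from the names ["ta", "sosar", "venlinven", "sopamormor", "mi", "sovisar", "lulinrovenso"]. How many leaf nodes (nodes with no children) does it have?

7

A leaf is a node with no children — equivalently, the end of a word that is not a proper prefix of any other stored word.
Those words: "lulinrovenso", "mi", "sopamormor", "sosar", "sovisar", "ta", "venlinven"
Leaf count: 7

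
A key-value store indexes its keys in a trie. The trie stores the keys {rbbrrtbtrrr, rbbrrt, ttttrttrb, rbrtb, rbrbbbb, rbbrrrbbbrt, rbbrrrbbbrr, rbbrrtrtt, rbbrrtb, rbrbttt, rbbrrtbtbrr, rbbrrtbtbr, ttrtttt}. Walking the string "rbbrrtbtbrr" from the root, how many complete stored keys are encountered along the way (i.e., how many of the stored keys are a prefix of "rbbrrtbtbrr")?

Traverse "rbbrrtbtbrr" character by character; count nodes along the way that are marked as word ends.
Prefixes of the query that are stored words: "rbbrrt", "rbbrrtb", "rbbrrtbtbr", "rbbrrtbtbrr"
Count: 4

4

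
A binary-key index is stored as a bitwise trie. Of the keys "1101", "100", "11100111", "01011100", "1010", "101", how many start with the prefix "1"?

Filter for entries beginning with "1":
Matches: "100", "101", "1010", "1101", "11100111"
Count: 5

5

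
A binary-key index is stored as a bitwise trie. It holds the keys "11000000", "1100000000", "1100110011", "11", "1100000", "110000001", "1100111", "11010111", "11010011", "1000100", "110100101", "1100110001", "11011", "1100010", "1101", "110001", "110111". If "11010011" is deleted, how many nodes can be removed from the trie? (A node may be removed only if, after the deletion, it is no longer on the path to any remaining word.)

Walk "11010011" from the leaf back toward the root, removing each node that no remaining word uses.
The suffix "1" (1 node) is used only by "11010011"; the node for "1101001" still has the child "0", so pruning stops there.
Nodes removed: 1

1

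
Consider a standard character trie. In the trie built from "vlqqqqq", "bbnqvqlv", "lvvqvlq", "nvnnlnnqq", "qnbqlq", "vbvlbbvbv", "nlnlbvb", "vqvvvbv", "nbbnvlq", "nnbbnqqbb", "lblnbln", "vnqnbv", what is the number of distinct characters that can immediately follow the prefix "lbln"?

1

Follow the path "lbln" to its node, then look at its outgoing edges.
Characters that immediately follow "lbln" among the stored strings: {b}.
That node has 1 child edge.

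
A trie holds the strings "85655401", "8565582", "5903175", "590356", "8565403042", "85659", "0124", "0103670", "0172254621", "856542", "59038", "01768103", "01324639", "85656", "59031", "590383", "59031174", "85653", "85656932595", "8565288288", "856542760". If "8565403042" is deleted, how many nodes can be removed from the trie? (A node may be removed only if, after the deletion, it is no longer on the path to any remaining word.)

5

After clearing the end-marker at "8565403042", prune upward until reaching a node still needed by another word.
The suffix "03042" (5 nodes) is used only by "8565403042"; the node for "85654" still has the child "2", so pruning stops there.
Nodes removed: 5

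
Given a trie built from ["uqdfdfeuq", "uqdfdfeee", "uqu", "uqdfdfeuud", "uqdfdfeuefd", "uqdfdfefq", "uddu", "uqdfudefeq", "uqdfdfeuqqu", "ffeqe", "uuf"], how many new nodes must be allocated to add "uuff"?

"uuf" is already a path in the trie; the remaining "f" must be added.
Each of the 1 remaining characters creates one node.

1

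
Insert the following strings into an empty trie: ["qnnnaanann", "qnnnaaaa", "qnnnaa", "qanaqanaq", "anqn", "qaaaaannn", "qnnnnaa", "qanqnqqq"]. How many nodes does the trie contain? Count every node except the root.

Trie structure (* marks end of a word):
(root)
├─ a
│  └─ n
│     └─ q
│        └─ n *
└─ q
   ├─ a
   │  ├─ a
   │  │  └─ a
   │  │     └─ a
   │  │        └─ a
   │  │           └─ n
   │  │              └─ n
   │  │                 └─ n *
   │  └─ n
   │     ├─ a
   │     │  └─ q
   │     │     └─ a
   │     │        └─ n
   │     │           └─ a
   │     │              └─ q *
   │     └─ q
   │        └─ n
   │           └─ q
   │              └─ q
   │                 └─ q *
   └─ n
      └─ n
         └─ n
            ├─ a
            │  └─ a *
            │     ├─ a
            │     │  └─ a *
            │     └─ n
            │        └─ a
            │           └─ n
            │              └─ n *
            └─ n
               └─ a
                  └─ a *
Counting every labelled node above: 39.

39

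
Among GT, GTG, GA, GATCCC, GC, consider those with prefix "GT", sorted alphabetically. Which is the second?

GTG

DFS of the "GT" subtree visits, in order: "GT", "GTG"
Position 2: GTG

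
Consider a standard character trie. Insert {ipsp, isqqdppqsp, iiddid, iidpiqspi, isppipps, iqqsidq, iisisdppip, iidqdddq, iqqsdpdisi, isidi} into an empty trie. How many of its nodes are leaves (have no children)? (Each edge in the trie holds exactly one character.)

10

A leaf is a node with no children — equivalently, the end of a word that is not a proper prefix of any other stored word.
Those words: "iiddid", "iidpiqspi", "iidqdddq", "iisisdppip", "ipsp", "iqqsdpdisi", "iqqsidq", "isidi", "isppipps", "isqqdppqsp"
Leaf count: 10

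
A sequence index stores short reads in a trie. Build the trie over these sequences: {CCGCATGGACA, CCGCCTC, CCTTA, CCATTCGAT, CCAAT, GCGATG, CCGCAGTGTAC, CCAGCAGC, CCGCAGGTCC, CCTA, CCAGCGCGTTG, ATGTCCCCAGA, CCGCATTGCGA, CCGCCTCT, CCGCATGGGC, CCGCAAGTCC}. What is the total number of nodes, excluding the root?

78

Count nodes per top-level branch (shared prefixes stored once):
  'A'-branch (ATGTCCCCAGA): 11 nodes
  'C'-branch (CCAAT, CCAGCAGC, CCAGCGCGTTG, CCATTCGAT, CCGCAAGTCC, CCGCAGGTCC, CCGCAGTGTAC, CCGCATGGACA, CCGCATGGGC, CCGCATTGCGA, CCGCCTC, CCGCCTCT, CCTA, CCTTA): 61 nodes
  'G'-branch (GCGATG): 6 nodes
Sum: 78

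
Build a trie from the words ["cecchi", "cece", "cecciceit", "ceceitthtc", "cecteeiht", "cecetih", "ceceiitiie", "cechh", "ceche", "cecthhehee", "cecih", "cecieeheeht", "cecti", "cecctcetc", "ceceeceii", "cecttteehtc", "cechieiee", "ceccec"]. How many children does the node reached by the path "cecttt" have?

1

The children of the "cecttt" node are the distinct next characters among strings starting with "cecttt".
Distinct next characters after "cecttt": e.
That node has 1 child edge.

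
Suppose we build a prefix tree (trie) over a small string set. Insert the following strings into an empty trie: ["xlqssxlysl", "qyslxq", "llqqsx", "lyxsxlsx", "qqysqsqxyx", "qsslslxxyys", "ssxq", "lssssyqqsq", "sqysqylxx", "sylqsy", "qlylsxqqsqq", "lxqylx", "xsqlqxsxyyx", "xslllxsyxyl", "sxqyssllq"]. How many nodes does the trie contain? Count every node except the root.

Insert word by word; a character creates a node only if that edge doesn't already exist:
  "xlqssxlysl" → 10 new (x, l, q, s, s, x, l, y, s, l)
  "qyslxq" → 6 new (q, y, s, l, x, q)
  "llqqsx" → 6 new (l, l, q, q, s, x)
  "lyxsxlsx" → prefix "l" already present; 7 new (y, x, s, x, l, s, x)
  "qqysqsqxyx" → prefix "q" already present; 9 new (q, y, s, q, s, q, x, y, x)
  "qsslslxxyys" → prefix "q" already present; 10 new (s, s, l, s, l, x, x, y, y, s)
  "ssxq" → 4 new (s, s, x, q)
  "lssssyqqsq" → prefix "l" already present; 9 new (s, s, s, s, y, q, q, s, q)
  "sqysqylxx" → prefix "s" already present; 8 new (q, y, s, q, y, l, x, x)
  "sylqsy" → prefix "s" already present; 5 new (y, l, q, s, y)
  "qlylsxqqsqq" → prefix "q" already present; 10 new (l, y, l, s, x, q, q, s, q, q)
  "lxqylx" → prefix "l" already present; 5 new (x, q, y, l, x)
  "xsqlqxsxyyx" → prefix "x" already present; 10 new (s, q, l, q, x, s, x, y, y, x)
  "xslllxsyxyl" → prefix "xs" already present; 9 new (l, l, l, x, s, y, x, y, l)
  "sxqyssllq" → prefix "s" already present; 8 new (x, q, y, s, s, l, l, q)
Total nodes = 10 + 6 + 6 + 7 + 9 + 10 + 4 + 9 + 8 + 5 + 10 + 5 + 10 + 9 + 8 = 116

116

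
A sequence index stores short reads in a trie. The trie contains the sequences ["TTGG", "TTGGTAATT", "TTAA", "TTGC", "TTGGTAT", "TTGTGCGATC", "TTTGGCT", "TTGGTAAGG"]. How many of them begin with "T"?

8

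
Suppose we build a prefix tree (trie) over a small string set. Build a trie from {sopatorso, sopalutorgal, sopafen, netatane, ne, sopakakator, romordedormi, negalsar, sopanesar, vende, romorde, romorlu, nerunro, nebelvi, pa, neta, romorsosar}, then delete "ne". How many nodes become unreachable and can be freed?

0

Walk "ne" from the leaf back toward the root, removing each node that no remaining word uses.
Every node on "ne" is still needed (e.g. by "netatane"), so nothing is freed.
Nodes removed: 0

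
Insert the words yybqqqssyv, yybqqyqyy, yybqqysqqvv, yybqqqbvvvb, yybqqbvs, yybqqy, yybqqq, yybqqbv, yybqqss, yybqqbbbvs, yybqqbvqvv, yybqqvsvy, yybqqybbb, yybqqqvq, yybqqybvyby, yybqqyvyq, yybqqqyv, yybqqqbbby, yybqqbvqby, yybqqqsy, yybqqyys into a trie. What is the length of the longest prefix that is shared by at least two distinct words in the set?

8

Equivalently: take the maximum, over all pairs, of their longest common prefix length.
"yybqqbvqby" and "yybqqbvqvv" agree on "yybqqbvq" (8 characters) before diverging; nothing deeper is shared.
Longest shared-prefix length: 8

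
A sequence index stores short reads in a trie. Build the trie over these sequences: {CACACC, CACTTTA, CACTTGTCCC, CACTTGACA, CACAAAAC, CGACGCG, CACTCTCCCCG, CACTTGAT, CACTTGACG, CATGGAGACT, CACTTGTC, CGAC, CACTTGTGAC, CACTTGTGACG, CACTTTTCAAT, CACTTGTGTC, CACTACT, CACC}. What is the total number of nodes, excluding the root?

60

For each word, the new-node count is its length minus the longest prefix already in the trie:
  "CACACC" → 6 new (C, A, C, A, C, C)
  "CACTTTA" → prefix "CAC" already present; 4 new (T, T, T, A)
  "CACTTGTCCC" → prefix "CACTT" already present; 5 new (G, T, C, C, C)
  "CACTTGACA" → prefix "CACTTG" already present; 3 new (A, C, A)
  "CACAAAAC" → prefix "CACA" already present; 4 new (A, A, A, C)
  "CGACGCG" → prefix "C" already present; 6 new (G, A, C, G, C, G)
  "CACTCTCCCCG" → prefix "CACT" already present; 7 new (C, T, C, C, C, C, G)
  "CACTTGAT" → prefix "CACTTGA" already present; 1 new (T)
  "CACTTGACG" → prefix "CACTTGAC" already present; 1 new (G)
  "CATGGAGACT" → prefix "CA" already present; 8 new (T, G, G, A, G, A, C, T)
  "CACTTGTC" → prefix "CACTTGTC" already present; 0 new (none)
  "CGAC" → prefix "CGAC" already present; 0 new (none)
  "CACTTGTGAC" → prefix "CACTTGT" already present; 3 new (G, A, C)
  "CACTTGTGACG" → prefix "CACTTGTGAC" already present; 1 new (G)
  "CACTTTTCAAT" → prefix "CACTTT" already present; 5 new (T, C, A, A, T)
  "CACTTGTGTC" → prefix "CACTTGTG" already present; 2 new (T, C)
  "CACTACT" → prefix "CACT" already present; 3 new (A, C, T)
  "CACC" → prefix "CAC" already present; 1 new (C)
Total nodes = 6 + 4 + 5 + 3 + 4 + 6 + 7 + 1 + 1 + 8 + 0 + 0 + 3 + 1 + 5 + 2 + 3 + 1 = 60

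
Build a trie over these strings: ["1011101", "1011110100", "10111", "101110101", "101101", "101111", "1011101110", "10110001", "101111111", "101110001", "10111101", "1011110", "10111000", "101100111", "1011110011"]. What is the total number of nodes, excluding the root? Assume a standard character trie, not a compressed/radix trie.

Insert word by word; a character creates a node only if that edge doesn't already exist:
  "1011101" → 7 new (1, 0, 1, 1, 1, 0, 1)
  "1011110100" → prefix "10111" already present; 5 new (1, 0, 1, 0, 0)
  "10111" → prefix "10111" already present; 0 new (none)
  "101110101" → prefix "1011101" already present; 2 new (0, 1)
  "101101" → prefix "1011" already present; 2 new (0, 1)
  "101111" → prefix "101111" already present; 0 new (none)
  "1011101110" → prefix "1011101" already present; 3 new (1, 1, 0)
  "10110001" → prefix "10110" already present; 3 new (0, 0, 1)
  "101111111" → prefix "101111" already present; 3 new (1, 1, 1)
  "101110001" → prefix "101110" already present; 3 new (0, 0, 1)
  "10111101" → prefix "10111101" already present; 0 new (none)
  "1011110" → prefix "1011110" already present; 0 new (none)
  "10111000" → prefix "10111000" already present; 0 new (none)
  "101100111" → prefix "101100" already present; 3 new (1, 1, 1)
  "1011110011" → prefix "1011110" already present; 3 new (0, 1, 1)
Total nodes = 7 + 5 + 0 + 2 + 2 + 0 + 3 + 3 + 3 + 3 + 0 + 0 + 0 + 3 + 3 = 34

34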